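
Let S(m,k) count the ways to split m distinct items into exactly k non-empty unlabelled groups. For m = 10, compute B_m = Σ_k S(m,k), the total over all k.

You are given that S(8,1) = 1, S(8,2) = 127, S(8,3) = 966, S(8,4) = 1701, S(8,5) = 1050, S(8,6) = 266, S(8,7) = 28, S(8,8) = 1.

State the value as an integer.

115975

r9: T_9,1=1×1+0=1; T_9,2=2×127+1=255; T_9,3=3×966+127=3025; T_9,4=4×1701+966=7770; T_9,5=5×1050+1701=6951; T_9,6=6×266+1050=2646; T_9,7=7×28+266=462; T_9,8=8×1+28=36; T_9,9=9×0+1=1
r10: T_10,1=1×1+0=1; T_10,2=2×255+1=511; T_10,3=3×3025+255=9330; T_10,4=4×7770+3025=34105; T_10,5=5×6951+7770=42525; T_10,6=6×2646+6951=22827; T_10,7=7×462+2646=5880; T_10,8=8×36+462=750; T_10,9=9×1+36=45; T_10,10=10×0+1=1
B_10 = ΣS(10,k) = 1+511+9330+34105+42525+22827+5880+750+45+1 = 115975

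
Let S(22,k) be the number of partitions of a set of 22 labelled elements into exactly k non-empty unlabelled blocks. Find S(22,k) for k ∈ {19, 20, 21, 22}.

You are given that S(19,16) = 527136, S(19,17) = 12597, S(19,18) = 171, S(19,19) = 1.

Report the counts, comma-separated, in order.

i=20: T(20,17)=527136+17·12597=741285 | T(20,18)=12597+18·171=15675 | T(20,19)=171+19·1=190 | T(20,20)=1+20·0=1
i=21: T(21,18)=741285+18·15675=1023435 | T(21,19)=15675+19·190=19285 | T(21,20)=190+20·1=210 | T(21,21)=1+21·0=1
i=22: T(22,19)=1023435+19·19285=1389850 | T(22,20)=19285+20·210=23485 | T(22,21)=210+21·1=231 | T(22,22)=1+22·0=1
Read S(22,19) = 1389850, S(22,20) = 23485, S(22,21) = 231, S(22,22) = 1.

1389850, 23485, 231, 1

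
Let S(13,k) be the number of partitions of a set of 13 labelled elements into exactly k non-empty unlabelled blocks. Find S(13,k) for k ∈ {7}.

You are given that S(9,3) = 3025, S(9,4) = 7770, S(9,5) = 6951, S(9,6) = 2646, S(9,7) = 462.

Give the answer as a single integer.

r10: T_10,4=4×7770+3025=34105; T_10,5=5×6951+7770=42525; T_10,6=6×2646+6951=22827; T_10,7=7×462+2646=5880
r11: T_11,5=5×42525+34105=246730; T_11,6=6×22827+42525=179487; T_11,7=7×5880+22827=63987
r12: T_12,6=6×179487+246730=1323652; T_12,7=7×63987+179487=627396
r13: T_13,7=7×627396+1323652=5715424
Read S(13,7) = 5715424.

5715424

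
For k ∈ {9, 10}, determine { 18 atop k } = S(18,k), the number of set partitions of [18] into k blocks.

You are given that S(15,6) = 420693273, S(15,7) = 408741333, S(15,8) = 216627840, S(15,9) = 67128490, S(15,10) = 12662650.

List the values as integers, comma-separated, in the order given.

106175395755, 37112163803

@16  (16,7):408741333·7+420693273→3281882604, (16,8):216627840·8+408741333→2141764053, (16,9):67128490·9+216627840→820784250, (16,10):12662650·10+67128490→193754990
@17  (17,8):2141764053·8+3281882604→20415995028, (17,9):820784250·9+2141764053→9528822303, (17,10):193754990·10+820784250→2758334150
@18  (18,9):9528822303·9+20415995028→106175395755, (18,10):2758334150·10+9528822303→37112163803
Read S(18,9) = 106175395755, S(18,10) = 37112163803.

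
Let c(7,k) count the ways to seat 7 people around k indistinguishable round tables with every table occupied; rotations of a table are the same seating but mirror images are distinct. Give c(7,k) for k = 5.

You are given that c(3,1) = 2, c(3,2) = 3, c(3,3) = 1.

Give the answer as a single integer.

[4] T[4,2]:3*3+2=11 · T[4,3]:3*1+3=6 · T[4,4]:3*0+1=1
[5] T[5,3]:4*6+11=35 · T[5,4]:4*1+6=10 · T[5,5]:4*0+1=1
[6] T[6,4]:5*10+35=85 · T[6,5]:5*1+10=15
[7] T[7,5]:6*15+85=175
Read c(7,5) = 175.

175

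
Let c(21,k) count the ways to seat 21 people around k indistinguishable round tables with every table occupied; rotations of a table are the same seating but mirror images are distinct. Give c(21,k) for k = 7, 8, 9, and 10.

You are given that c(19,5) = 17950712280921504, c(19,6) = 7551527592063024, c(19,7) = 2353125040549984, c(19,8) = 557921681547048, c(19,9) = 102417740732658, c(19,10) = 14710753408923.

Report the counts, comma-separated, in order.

r20: T_20,6=19×7551527592063024+17950712280921504=161429736530118960; T_20,7=19×2353125040549984+7551527592063024=52260903362512720; T_20,8=19×557921681547048+2353125040549984=12953636989943896; T_20,9=19×102417740732658+557921681547048=2503858755467550; T_20,10=19×14710753408923+102417740732658=381922055502195
r21: T_21,7=20×52260903362512720+161429736530118960=1206647803780373360; T_21,8=20×12953636989943896+52260903362512720=311333643161390640; T_21,9=20×2503858755467550+12953636989943896=63030812099294896; T_21,10=20×381922055502195+2503858755467550=10142299865511450
Read c(21,7) = 1206647803780373360, c(21,8) = 311333643161390640, c(21,9) = 63030812099294896, c(21,10) = 10142299865511450.

1206647803780373360, 311333643161390640, 63030812099294896, 10142299865511450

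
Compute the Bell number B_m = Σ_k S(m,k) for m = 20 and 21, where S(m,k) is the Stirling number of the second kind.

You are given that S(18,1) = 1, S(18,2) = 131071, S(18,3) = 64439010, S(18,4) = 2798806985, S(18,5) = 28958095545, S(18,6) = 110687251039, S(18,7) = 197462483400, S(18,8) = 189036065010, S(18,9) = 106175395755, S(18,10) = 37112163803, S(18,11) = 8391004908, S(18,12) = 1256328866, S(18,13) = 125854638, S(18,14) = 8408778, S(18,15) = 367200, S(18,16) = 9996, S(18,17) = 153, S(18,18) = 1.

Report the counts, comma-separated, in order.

51724158235372, 474869816156751

r19: T_19,1=1×1+0=1; T_19,2=2×131071+1=262143; T_19,3=3×64439010+131071=193448101; T_19,4=4×2798806985+64439010=11259666950; T_19,5=5×28958095545+2798806985=147589284710; T_19,6=6×110687251039+28958095545=693081601779; T_19,7=7×197462483400+110687251039=1492924634839; T_19,8=8×189036065010+197462483400=1709751003480; T_19,9=9×106175395755+189036065010=1144614626805; T_19,10=10×37112163803+106175395755=477297033785; T_19,11=11×8391004908+37112163803=129413217791; T_19,12=12×1256328866+8391004908=23466951300; T_19,13=13×125854638+1256328866=2892439160; T_19,14=14×8408778+125854638=243577530; T_19,15=15×367200+8408778=13916778; T_19,16=16×9996+367200=527136; T_19,17=17×153+9996=12597; T_19,18=18×1+153=171; T_19,19=19×0+1=1
r20: T_20,1=1×1+0=1; T_20,2=2×262143+1=524287; T_20,3=3×193448101+262143=580606446; T_20,4=4×11259666950+193448101=45232115901; T_20,5=5×147589284710+11259666950=749206090500; T_20,6=6×693081601779+147589284710=4306078895384; T_20,7=7×1492924634839+693081601779=11143554045652; T_20,8=8×1709751003480+1492924634839=15170932662679; T_20,9=9×1144614626805+1709751003480=12011282644725; T_20,10=10×477297033785+1144614626805=5917584964655; T_20,11=11×129413217791+477297033785=1900842429486; T_20,12=12×23466951300+129413217791=411016633391; T_20,13=13×2892439160+23466951300=61068660380; T_20,14=14×243577530+2892439160=6302524580; T_20,15=15×13916778+243577530=452329200; T_20,16=16×527136+13916778=22350954; T_20,17=17×12597+527136=741285; T_20,18=18×171+12597=15675; T_20,19=19×1+171=190; T_20,20=20×0+1=1
r21: T_21,1=1×1+0=1; T_21,2=2×524287+1=1048575; T_21,3=3×580606446+524287=1742343625; T_21,4=4×45232115901+580606446=181509070050; T_21,5=5×749206090500+45232115901=3791262568401; T_21,6=6×4306078895384+749206090500=26585679462804; T_21,7=7×11143554045652+4306078895384=82310957214948; T_21,8=8×15170932662679+11143554045652=132511015347084; T_21,9=9×12011282644725+15170932662679=123272476465204; T_21,10=10×5917584964655+12011282644725=71187132291275; T_21,11=11×1900842429486+5917584964655=26826851689001; T_21,12=12×411016633391+1900842429486=6833042030178; T_21,13=13×61068660380+411016633391=1204909218331; T_21,14=14×6302524580+61068660380=149304004500; T_21,15=15×452329200+6302524580=13087462580; T_21,16=16×22350954+452329200=809944464; T_21,17=17×741285+22350954=34952799; T_21,18=18×15675+741285=1023435; T_21,19=19×190+15675=19285; T_21,20=20×1+190=210; T_21,21=21×0+1=1
B_20 = ΣS(20,k) = 1+524287+580606446+45232115901+749206090500+4306078895384+11143554045652+15170932662679+12011282644725+5917584964655+1900842429486+411016633391+61068660380+6302524580+452329200+22350954+741285+15675+190+1 = 51724158235372
B_21 = ΣS(21,k) = 1+1048575+1742343625+181509070050+3791262568401+26585679462804+82310957214948+132511015347084+123272476465204+71187132291275+26826851689001+6833042030178+1204909218331+149304004500+13087462580+809944464+34952799+1023435+19285+210+1 = 474869816156751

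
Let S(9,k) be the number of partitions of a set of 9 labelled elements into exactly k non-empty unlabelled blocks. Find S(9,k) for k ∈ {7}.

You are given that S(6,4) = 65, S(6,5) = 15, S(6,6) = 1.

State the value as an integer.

row 7: T[7][5]=5·15+65=140  T[7][6]=6·1+15=21  T[7][7]=7·0+1=1
row 8: T[8][6]=6·21+140=266  T[8][7]=7·1+21=28
row 9: T[9][7]=7·28+266=462
Read S(9,7) = 462.

462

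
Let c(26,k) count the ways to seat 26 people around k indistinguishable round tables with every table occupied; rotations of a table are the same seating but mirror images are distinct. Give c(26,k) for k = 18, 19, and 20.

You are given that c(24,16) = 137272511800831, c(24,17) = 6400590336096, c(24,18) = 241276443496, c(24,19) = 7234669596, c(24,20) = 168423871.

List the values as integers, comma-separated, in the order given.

595667304367135, 22563937825000, 696829576300

@25  (25,17):6400590336096·24+137272511800831→290886679867135, (25,18):241276443496·24+6400590336096→12191224980000, (25,19):7234669596·24+241276443496→414908513800, (25,20):168423871·24+7234669596→11276842500
@26  (26,18):12191224980000·25+290886679867135→595667304367135, (26,19):414908513800·25+12191224980000→22563937825000, (26,20):11276842500·25+414908513800→696829576300
Read c(26,18) = 595667304367135, c(26,19) = 22563937825000, c(26,20) = 696829576300.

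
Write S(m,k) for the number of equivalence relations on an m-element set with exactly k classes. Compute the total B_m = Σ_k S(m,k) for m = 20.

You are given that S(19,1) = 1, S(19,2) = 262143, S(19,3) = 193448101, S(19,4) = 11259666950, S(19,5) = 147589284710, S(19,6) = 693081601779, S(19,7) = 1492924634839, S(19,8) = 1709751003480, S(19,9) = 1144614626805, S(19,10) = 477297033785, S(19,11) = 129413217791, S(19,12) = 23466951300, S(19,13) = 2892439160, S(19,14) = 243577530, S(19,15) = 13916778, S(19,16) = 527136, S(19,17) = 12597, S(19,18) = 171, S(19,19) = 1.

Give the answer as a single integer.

51724158235372

row 20: T[20][1]=1·1+0=1  T[20][2]=2·262143+1=524287  T[20][3]=3·193448101+262143=580606446  T[20][4]=4·11259666950+193448101=45232115901  T[20][5]=5·147589284710+11259666950=749206090500  T[20][6]=6·693081601779+147589284710=4306078895384  T[20][7]=7·1492924634839+693081601779=11143554045652  T[20][8]=8·1709751003480+1492924634839=15170932662679  T[20][9]=9·1144614626805+1709751003480=12011282644725  T[20][10]=10·477297033785+1144614626805=5917584964655  T[20][11]=11·129413217791+477297033785=1900842429486  T[20][12]=12·23466951300+129413217791=411016633391  T[20][13]=13·2892439160+23466951300=61068660380  T[20][14]=14·243577530+2892439160=6302524580  T[20][15]=15·13916778+243577530=452329200  T[20][16]=16·527136+13916778=22350954  T[20][17]=17·12597+527136=741285  T[20][18]=18·171+12597=15675  T[20][19]=19·1+171=190  T[20][20]=20·0+1=1
B_20 = ΣS(20,k) = 1+524287+580606446+45232115901+749206090500+4306078895384+11143554045652+15170932662679+12011282644725+5917584964655+1900842429486+411016633391+61068660380+6302524580+452329200+22350954+741285+15675+190+1 = 51724158235372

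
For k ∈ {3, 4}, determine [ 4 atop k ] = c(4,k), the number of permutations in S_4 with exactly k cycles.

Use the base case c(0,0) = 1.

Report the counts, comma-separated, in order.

6, 1

@1  (1,1):0·0+1→1
@2  (2,1):1·1+0→1, (2,2):0·1+1→1
@3  (3,2):1·2+1→3, (3,3):0·2+1→1
@4  (4,3):1·3+3→6, (4,4):0·3+1→1
Read c(4,3) = 6, c(4,4) = 1.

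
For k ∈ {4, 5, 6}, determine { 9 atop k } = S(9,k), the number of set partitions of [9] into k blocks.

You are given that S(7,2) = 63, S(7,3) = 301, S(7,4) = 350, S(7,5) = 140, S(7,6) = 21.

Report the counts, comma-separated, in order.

r8: T_8,3=3×301+63=966; T_8,4=4×350+301=1701; T_8,5=5×140+350=1050; T_8,6=6×21+140=266
r9: T_9,4=4×1701+966=7770; T_9,5=5×1050+1701=6951; T_9,6=6×266+1050=2646
Read S(9,4) = 7770, S(9,5) = 6951, S(9,6) = 2646.

7770, 6951, 2646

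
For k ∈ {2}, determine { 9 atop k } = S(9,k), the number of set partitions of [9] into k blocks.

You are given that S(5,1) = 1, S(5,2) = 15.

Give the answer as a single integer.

255

i=6: T(6,1)=0+1·1=1 | T(6,2)=1+2·15=31
i=7: T(7,1)=0+1·1=1 | T(7,2)=1+2·31=63
i=8: T(8,1)=0+1·1=1 | T(8,2)=1+2·63=127
i=9: T(9,2)=1+2·127=255
Read S(9,2) = 255.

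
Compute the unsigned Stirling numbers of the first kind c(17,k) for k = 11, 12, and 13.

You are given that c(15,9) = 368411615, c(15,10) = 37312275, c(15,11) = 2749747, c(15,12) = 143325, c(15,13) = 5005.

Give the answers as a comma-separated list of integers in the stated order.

2185031420, 156952432, 8394022

@16  (16,10):37312275·15+368411615→928095740, (16,11):2749747·15+37312275→78558480, (16,12):143325·15+2749747→4899622, (16,13):5005·15+143325→218400
@17  (17,11):78558480·16+928095740→2185031420, (17,12):4899622·16+78558480→156952432, (17,13):218400·16+4899622→8394022
Read c(17,11) = 2185031420, c(17,12) = 156952432, c(17,13) = 8394022.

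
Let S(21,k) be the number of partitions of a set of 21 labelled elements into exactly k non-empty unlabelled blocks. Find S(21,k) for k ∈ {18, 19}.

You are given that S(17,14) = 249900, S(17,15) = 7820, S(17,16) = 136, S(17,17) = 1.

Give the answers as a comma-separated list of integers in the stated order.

1023435, 19285

@18  (18,15):7820·15+249900→367200, (18,16):136·16+7820→9996, (18,17):1·17+136→153, (18,18):0·18+1→1
@19  (19,16):9996·16+367200→527136, (19,17):153·17+9996→12597, (19,18):1·18+153→171, (19,19):0·19+1→1
@20  (20,17):12597·17+527136→741285, (20,18):171·18+12597→15675, (20,19):1·19+171→190
@21  (21,18):15675·18+741285→1023435, (21,19):190·19+15675→19285
Read S(21,18) = 1023435, S(21,19) = 19285.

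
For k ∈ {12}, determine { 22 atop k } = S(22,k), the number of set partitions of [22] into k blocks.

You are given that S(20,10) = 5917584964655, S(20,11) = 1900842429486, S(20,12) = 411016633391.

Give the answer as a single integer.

row 21: T[21][11]=11·1900842429486+5917584964655=26826851689001  T[21][12]=12·411016633391+1900842429486=6833042030178
row 22: T[22][12]=12·6833042030178+26826851689001=108823356051137
Read S(22,12) = 108823356051137.

108823356051137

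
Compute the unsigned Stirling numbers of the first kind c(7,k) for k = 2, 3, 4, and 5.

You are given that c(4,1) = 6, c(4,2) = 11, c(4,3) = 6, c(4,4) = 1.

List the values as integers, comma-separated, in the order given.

row 5: T[5][1]=4·6+0=24  T[5][2]=4·11+6=50  T[5][3]=4·6+11=35  T[5][4]=4·1+6=10  T[5][5]=4·0+1=1
row 6: T[6][1]=5·24+0=120  T[6][2]=5·50+24=274  T[6][3]=5·35+50=225  T[6][4]=5·10+35=85  T[6][5]=5·1+10=15
row 7: T[7][2]=6·274+120=1764  T[7][3]=6·225+274=1624  T[7][4]=6·85+225=735  T[7][5]=6·15+85=175
Read c(7,2) = 1764, c(7,3) = 1624, c(7,4) = 735, c(7,5) = 175.

1764, 1624, 735, 175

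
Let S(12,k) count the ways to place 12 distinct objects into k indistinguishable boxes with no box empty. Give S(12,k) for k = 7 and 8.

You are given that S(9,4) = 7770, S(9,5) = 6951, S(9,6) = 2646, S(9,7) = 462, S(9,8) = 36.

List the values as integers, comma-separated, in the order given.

i=10: T(10,5)=7770+5·6951=42525 | T(10,6)=6951+6·2646=22827 | T(10,7)=2646+7·462=5880 | T(10,8)=462+8·36=750
i=11: T(11,6)=42525+6·22827=179487 | T(11,7)=22827+7·5880=63987 | T(11,8)=5880+8·750=11880
i=12: T(12,7)=179487+7·63987=627396 | T(12,8)=63987+8·11880=159027
Read S(12,7) = 627396, S(12,8) = 159027.

627396, 159027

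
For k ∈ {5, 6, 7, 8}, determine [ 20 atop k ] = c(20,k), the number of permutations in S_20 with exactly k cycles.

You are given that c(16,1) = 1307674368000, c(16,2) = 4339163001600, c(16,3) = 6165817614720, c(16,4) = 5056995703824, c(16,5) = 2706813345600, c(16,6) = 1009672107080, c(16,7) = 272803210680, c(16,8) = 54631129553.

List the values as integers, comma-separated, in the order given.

371384787345228000, 161429736530118960, 52260903362512720, 12953636989943896

r17: T_17,2=16×4339163001600+1307674368000=70734282393600; T_17,3=16×6165817614720+4339163001600=102992244837120; T_17,4=16×5056995703824+6165817614720=87077748875904; T_17,5=16×2706813345600+5056995703824=48366009233424; T_17,6=16×1009672107080+2706813345600=18861567058880; T_17,7=16×272803210680+1009672107080=5374523477960; T_17,8=16×54631129553+272803210680=1146901283528
r18: T_18,3=17×102992244837120+70734282393600=1821602444624640; T_18,4=17×87077748875904+102992244837120=1583313975727488; T_18,5=17×48366009233424+87077748875904=909299905844112; T_18,6=17×18861567058880+48366009233424=369012649234384; T_18,7=17×5374523477960+18861567058880=110228466184200; T_18,8=17×1146901283528+5374523477960=24871845297936
r19: T_19,4=18×1583313975727488+1821602444624640=30321254007719424; T_19,5=18×909299905844112+1583313975727488=17950712280921504; T_19,6=18×369012649234384+909299905844112=7551527592063024; T_19,7=18×110228466184200+369012649234384=2353125040549984; T_19,8=18×24871845297936+110228466184200=557921681547048
r20: T_20,5=19×17950712280921504+30321254007719424=371384787345228000; T_20,6=19×7551527592063024+17950712280921504=161429736530118960; T_20,7=19×2353125040549984+7551527592063024=52260903362512720; T_20,8=19×557921681547048+2353125040549984=12953636989943896
Read c(20,5) = 371384787345228000, c(20,6) = 161429736530118960, c(20,7) = 52260903362512720, c(20,8) = 12953636989943896.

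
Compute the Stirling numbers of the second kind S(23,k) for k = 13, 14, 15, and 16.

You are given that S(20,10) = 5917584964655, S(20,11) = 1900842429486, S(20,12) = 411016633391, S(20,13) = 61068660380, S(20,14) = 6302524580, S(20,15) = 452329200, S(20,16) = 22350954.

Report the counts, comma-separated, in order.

[21] T[21,11]:11*1900842429486+5917584964655=26826851689001 · T[21,12]:12*411016633391+1900842429486=6833042030178 · T[21,13]:13*61068660380+411016633391=1204909218331 · T[21,14]:14*6302524580+61068660380=149304004500 · T[21,15]:15*452329200+6302524580=13087462580 · T[21,16]:16*22350954+452329200=809944464
[22] T[22,12]:12*6833042030178+26826851689001=108823356051137 · T[22,13]:13*1204909218331+6833042030178=22496861868481 · T[22,14]:14*149304004500+1204909218331=3295165281331 · T[22,15]:15*13087462580+149304004500=345615943200 · T[22,16]:16*809944464+13087462580=26046574004
[23] T[23,13]:13*22496861868481+108823356051137=401282560341390 · T[23,14]:14*3295165281331+22496861868481=68629175807115 · T[23,15]:15*345615943200+3295165281331=8479404429331 · T[23,16]:16*26046574004+345615943200=762361127264
Read S(23,13) = 401282560341390, S(23,14) = 68629175807115, S(23,15) = 8479404429331, S(23,16) = 762361127264.

401282560341390, 68629175807115, 8479404429331, 762361127264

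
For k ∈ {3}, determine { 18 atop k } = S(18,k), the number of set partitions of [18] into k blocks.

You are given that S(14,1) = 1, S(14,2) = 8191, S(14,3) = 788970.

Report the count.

[15] T[15,1]:1*1+0=1 · T[15,2]:2*8191+1=16383 · T[15,3]:3*788970+8191=2375101
[16] T[16,1]:1*1+0=1 · T[16,2]:2*16383+1=32767 · T[16,3]:3*2375101+16383=7141686
[17] T[17,2]:2*32767+1=65535 · T[17,3]:3*7141686+32767=21457825
[18] T[18,3]:3*21457825+65535=64439010
Read S(18,3) = 64439010.

64439010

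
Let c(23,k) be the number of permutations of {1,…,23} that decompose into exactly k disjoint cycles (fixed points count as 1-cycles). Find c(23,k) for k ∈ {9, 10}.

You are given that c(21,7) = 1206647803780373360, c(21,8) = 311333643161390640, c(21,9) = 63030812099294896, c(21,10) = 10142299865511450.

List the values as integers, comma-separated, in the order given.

43714229649594412832, 7707401101297361068

[22] T[22,8]:21*311333643161390640+1206647803780373360=7744654310169576800 · T[22,9]:21*63030812099294896+311333643161390640=1634980697246583456 · T[22,10]:21*10142299865511450+63030812099294896=276019109275035346
[23] T[23,9]:22*1634980697246583456+7744654310169576800=43714229649594412832 · T[23,10]:22*276019109275035346+1634980697246583456=7707401101297361068
Read c(23,9) = 43714229649594412832, c(23,10) = 7707401101297361068.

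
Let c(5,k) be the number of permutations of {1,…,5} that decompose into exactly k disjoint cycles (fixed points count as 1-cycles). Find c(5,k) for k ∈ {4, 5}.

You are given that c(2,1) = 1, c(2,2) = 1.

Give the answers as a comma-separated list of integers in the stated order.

10, 1

row 3: T[3][2]=2·1+1=3  T[3][3]=2·0+1=1
row 4: T[4][3]=3·1+3=6  T[4][4]=3·0+1=1
row 5: T[5][4]=4·1+6=10  T[5][5]=4·0+1=1
Read c(5,4) = 10, c(5,5) = 1.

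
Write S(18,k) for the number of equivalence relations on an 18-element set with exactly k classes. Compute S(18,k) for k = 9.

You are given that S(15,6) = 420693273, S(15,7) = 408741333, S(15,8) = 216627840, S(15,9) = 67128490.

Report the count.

106175395755

[16] T[16,7]:7*408741333+420693273=3281882604 · T[16,8]:8*216627840+408741333=2141764053 · T[16,9]:9*67128490+216627840=820784250
[17] T[17,8]:8*2141764053+3281882604=20415995028 · T[17,9]:9*820784250+2141764053=9528822303
[18] T[18,9]:9*9528822303+20415995028=106175395755
Read S(18,9) = 106175395755.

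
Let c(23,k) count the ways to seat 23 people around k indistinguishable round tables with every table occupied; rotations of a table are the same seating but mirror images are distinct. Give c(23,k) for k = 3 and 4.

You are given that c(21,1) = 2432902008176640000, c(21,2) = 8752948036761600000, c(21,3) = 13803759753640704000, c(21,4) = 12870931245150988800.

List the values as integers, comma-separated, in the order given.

@22  (22,2):8752948036761600000·21+2432902008176640000→186244810780170240000, (22,3):13803759753640704000·21+8752948036761600000→298631902863216384000, (22,4):12870931245150988800·21+13803759753640704000→284093315901811468800
@23  (23,3):298631902863216384000·22+186244810780170240000→6756146673770930688000, (23,4):284093315901811468800·22+298631902863216384000→6548684852703068697600
Read c(23,3) = 6756146673770930688000, c(23,4) = 6548684852703068697600.

6756146673770930688000, 6548684852703068697600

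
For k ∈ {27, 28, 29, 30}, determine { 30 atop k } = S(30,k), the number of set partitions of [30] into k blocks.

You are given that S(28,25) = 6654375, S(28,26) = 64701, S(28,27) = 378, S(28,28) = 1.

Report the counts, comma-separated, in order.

10359090, 86275, 435, 1

r29: T_29,26=26×64701+6654375=8336601; T_29,27=27×378+64701=74907; T_29,28=28×1+378=406; T_29,29=29×0+1=1
r30: T_30,27=27×74907+8336601=10359090; T_30,28=28×406+74907=86275; T_30,29=29×1+406=435; T_30,30=30×0+1=1
Read S(30,27) = 10359090, S(30,28) = 86275, S(30,29) = 435, S(30,30) = 1.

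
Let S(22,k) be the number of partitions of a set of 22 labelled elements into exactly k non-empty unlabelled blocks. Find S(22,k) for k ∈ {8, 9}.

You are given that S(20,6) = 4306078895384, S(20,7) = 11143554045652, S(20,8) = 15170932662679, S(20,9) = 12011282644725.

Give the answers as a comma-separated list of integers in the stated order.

1142399079991620, 1241963303533920

@21  (21,7):11143554045652·7+4306078895384→82310957214948, (21,8):15170932662679·8+11143554045652→132511015347084, (21,9):12011282644725·9+15170932662679→123272476465204
@22  (22,8):132511015347084·8+82310957214948→1142399079991620, (22,9):123272476465204·9+132511015347084→1241963303533920
Read S(22,8) = 1142399079991620, S(22,9) = 1241963303533920.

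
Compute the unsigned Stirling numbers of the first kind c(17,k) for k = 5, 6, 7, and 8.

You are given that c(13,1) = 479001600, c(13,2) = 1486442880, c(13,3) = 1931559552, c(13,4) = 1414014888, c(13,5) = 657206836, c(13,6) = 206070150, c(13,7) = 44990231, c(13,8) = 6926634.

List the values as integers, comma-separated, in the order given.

@14  (14,2):1486442880·13+479001600→19802759040, (14,3):1931559552·13+1486442880→26596717056, (14,4):1414014888·13+1931559552→20313753096, (14,5):657206836·13+1414014888→9957703756, (14,6):206070150·13+657206836→3336118786, (14,7):44990231·13+206070150→790943153, (14,8):6926634·13+44990231→135036473
@15  (15,3):26596717056·14+19802759040→392156797824, (15,4):20313753096·14+26596717056→310989260400, (15,5):9957703756·14+20313753096→159721605680, (15,6):3336118786·14+9957703756→56663366760, (15,7):790943153·14+3336118786→14409322928, (15,8):135036473·14+790943153→2681453775
@16  (16,4):310989260400·15+392156797824→5056995703824, (16,5):159721605680·15+310989260400→2706813345600, (16,6):56663366760·15+159721605680→1009672107080, (16,7):14409322928·15+56663366760→272803210680, (16,8):2681453775·15+14409322928→54631129553
@17  (17,5):2706813345600·16+5056995703824→48366009233424, (17,6):1009672107080·16+2706813345600→18861567058880, (17,7):272803210680·16+1009672107080→5374523477960, (17,8):54631129553·16+272803210680→1146901283528
Read c(17,5) = 48366009233424, c(17,6) = 18861567058880, c(17,7) = 5374523477960, c(17,8) = 1146901283528.

48366009233424, 18861567058880, 5374523477960, 1146901283528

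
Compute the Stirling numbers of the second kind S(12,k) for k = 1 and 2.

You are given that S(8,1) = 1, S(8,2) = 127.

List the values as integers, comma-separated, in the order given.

1, 2047

i=9: T(9,1)=0+1·1=1 | T(9,2)=1+2·127=255
i=10: T(10,1)=0+1·1=1 | T(10,2)=1+2·255=511
i=11: T(11,1)=0+1·1=1 | T(11,2)=1+2·511=1023
i=12: T(12,1)=0+1·1=1 | T(12,2)=1+2·1023=2047
Read S(12,1) = 1, S(12,2) = 2047.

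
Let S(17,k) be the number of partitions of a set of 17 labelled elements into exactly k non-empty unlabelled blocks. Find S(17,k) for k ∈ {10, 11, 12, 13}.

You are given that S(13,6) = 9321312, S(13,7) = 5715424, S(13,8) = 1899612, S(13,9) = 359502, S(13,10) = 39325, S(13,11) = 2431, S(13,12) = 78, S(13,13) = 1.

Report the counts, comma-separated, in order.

[14] T[14,7]:7*5715424+9321312=49329280 · T[14,8]:8*1899612+5715424=20912320 · T[14,9]:9*359502+1899612=5135130 · T[14,10]:10*39325+359502=752752 · T[14,11]:11*2431+39325=66066 · T[14,12]:12*78+2431=3367 · T[14,13]:13*1+78=91
[15] T[15,8]:8*20912320+49329280=216627840 · T[15,9]:9*5135130+20912320=67128490 · T[15,10]:10*752752+5135130=12662650 · T[15,11]:11*66066+752752=1479478 · T[15,12]:12*3367+66066=106470 · T[15,13]:13*91+3367=4550
[16] T[16,9]:9*67128490+216627840=820784250 · T[16,10]:10*12662650+67128490=193754990 · T[16,11]:11*1479478+12662650=28936908 · T[16,12]:12*106470+1479478=2757118 · T[16,13]:13*4550+106470=165620
[17] T[17,10]:10*193754990+820784250=2758334150 · T[17,11]:11*28936908+193754990=512060978 · T[17,12]:12*2757118+28936908=62022324 · T[17,13]:13*165620+2757118=4910178
Read S(17,10) = 2758334150, S(17,11) = 512060978, S(17,12) = 62022324, S(17,13) = 4910178.

2758334150, 512060978, 62022324, 4910178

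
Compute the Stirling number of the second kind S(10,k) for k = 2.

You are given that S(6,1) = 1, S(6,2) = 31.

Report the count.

511

i=7: T(7,1)=0+1·1=1 | T(7,2)=1+2·31=63
i=8: T(8,1)=0+1·1=1 | T(8,2)=1+2·63=127
i=9: T(9,1)=0+1·1=1 | T(9,2)=1+2·127=255
i=10: T(10,2)=1+2·255=511
Read S(10,2) = 511.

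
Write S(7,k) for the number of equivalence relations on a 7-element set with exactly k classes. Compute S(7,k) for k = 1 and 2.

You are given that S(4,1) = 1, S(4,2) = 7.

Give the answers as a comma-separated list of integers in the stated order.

1, 63

[5] T[5,1]:1*1+0=1 · T[5,2]:2*7+1=15
[6] T[6,1]:1*1+0=1 · T[6,2]:2*15+1=31
[7] T[7,1]:1*1+0=1 · T[7,2]:2*31+1=63
Read S(7,1) = 1, S(7,2) = 63.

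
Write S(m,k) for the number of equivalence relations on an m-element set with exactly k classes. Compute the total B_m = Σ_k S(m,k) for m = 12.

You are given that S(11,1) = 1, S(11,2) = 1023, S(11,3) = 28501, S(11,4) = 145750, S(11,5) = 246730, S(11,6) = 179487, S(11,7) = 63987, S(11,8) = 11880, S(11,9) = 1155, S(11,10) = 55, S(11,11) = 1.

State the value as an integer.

4213597

r12: T_12,1=1×1+0=1; T_12,2=2×1023+1=2047; T_12,3=3×28501+1023=86526; T_12,4=4×145750+28501=611501; T_12,5=5×246730+145750=1379400; T_12,6=6×179487+246730=1323652; T_12,7=7×63987+179487=627396; T_12,8=8×11880+63987=159027; T_12,9=9×1155+11880=22275; T_12,10=10×55+1155=1705; T_12,11=11×1+55=66; T_12,12=12×0+1=1
B_12 = ΣS(12,k) = 1+2047+86526+611501+1379400+1323652+627396+159027+22275+1705+66+1 = 4213597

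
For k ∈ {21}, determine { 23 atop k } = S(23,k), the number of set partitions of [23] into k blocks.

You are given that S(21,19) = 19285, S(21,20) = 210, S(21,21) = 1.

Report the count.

28336

row 22: T[22][20]=20·210+19285=23485  T[22][21]=21·1+210=231
row 23: T[23][21]=21·231+23485=28336
Read S(23,21) = 28336.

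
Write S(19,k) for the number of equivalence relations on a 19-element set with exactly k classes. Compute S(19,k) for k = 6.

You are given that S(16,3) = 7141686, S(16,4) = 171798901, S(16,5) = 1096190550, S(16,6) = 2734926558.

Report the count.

[17] T[17,4]:4*171798901+7141686=694337290 · T[17,5]:5*1096190550+171798901=5652751651 · T[17,6]:6*2734926558+1096190550=17505749898
[18] T[18,5]:5*5652751651+694337290=28958095545 · T[18,6]:6*17505749898+5652751651=110687251039
[19] T[19,6]:6*110687251039+28958095545=693081601779
Read S(19,6) = 693081601779.

693081601779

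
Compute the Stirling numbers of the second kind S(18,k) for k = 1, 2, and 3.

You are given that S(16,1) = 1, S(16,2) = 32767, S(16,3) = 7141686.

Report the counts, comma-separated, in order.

1, 131071, 64439010

row 17: T[17][1]=1·1+0=1  T[17][2]=2·32767+1=65535  T[17][3]=3·7141686+32767=21457825
row 18: T[18][1]=1·1+0=1  T[18][2]=2·65535+1=131071  T[18][3]=3·21457825+65535=64439010
Read S(18,1) = 1, S(18,2) = 131071, S(18,3) = 64439010.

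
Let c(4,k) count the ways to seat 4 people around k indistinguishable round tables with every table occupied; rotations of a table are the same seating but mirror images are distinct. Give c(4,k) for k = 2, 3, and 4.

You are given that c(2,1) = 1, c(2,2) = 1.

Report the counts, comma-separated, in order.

11, 6, 1

r3: T_3,1=2×1+0=2; T_3,2=2×1+1=3; T_3,3=2×0+1=1
r4: T_4,2=3×3+2=11; T_4,3=3×1+3=6; T_4,4=3×0+1=1
Read c(4,2) = 11, c(4,3) = 6, c(4,4) = 1.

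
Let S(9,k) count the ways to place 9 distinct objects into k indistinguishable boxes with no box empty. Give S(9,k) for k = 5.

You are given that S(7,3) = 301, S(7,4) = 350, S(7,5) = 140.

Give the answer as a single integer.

r8: T_8,4=4×350+301=1701; T_8,5=5×140+350=1050
r9: T_9,5=5×1050+1701=6951
Read S(9,5) = 6951.

6951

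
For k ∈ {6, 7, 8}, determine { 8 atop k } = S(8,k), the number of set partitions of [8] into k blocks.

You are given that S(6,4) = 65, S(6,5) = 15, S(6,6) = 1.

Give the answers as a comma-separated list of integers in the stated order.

row 7: T[7][5]=5·15+65=140  T[7][6]=6·1+15=21  T[7][7]=7·0+1=1
row 8: T[8][6]=6·21+140=266  T[8][7]=7·1+21=28  T[8][8]=8·0+1=1
Read S(8,6) = 266, S(8,7) = 28, S(8,8) = 1.

266, 28, 1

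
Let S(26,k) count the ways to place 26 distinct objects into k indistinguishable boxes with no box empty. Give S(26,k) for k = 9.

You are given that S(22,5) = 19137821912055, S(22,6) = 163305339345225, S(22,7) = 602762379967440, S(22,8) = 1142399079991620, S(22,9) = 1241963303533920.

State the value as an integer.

11201516780955125625

@23  (23,6):163305339345225·6+19137821912055→998969857983405, (23,7):602762379967440·7+163305339345225→4382641999117305, (23,8):1142399079991620·8+602762379967440→9741955019900400, (23,9):1241963303533920·9+1142399079991620→12320068811796900
@24  (24,7):4382641999117305·7+998969857983405→31677463851804540, (24,8):9741955019900400·8+4382641999117305→82318282158320505, (24,9):12320068811796900·9+9741955019900400→120622574326072500
@25  (25,8):82318282158320505·8+31677463851804540→690223721118368580, (25,9):120622574326072500·9+82318282158320505→1167921451092973005
@26  (26,9):1167921451092973005·9+690223721118368580→11201516780955125625
Read S(26,9) = 11201516780955125625.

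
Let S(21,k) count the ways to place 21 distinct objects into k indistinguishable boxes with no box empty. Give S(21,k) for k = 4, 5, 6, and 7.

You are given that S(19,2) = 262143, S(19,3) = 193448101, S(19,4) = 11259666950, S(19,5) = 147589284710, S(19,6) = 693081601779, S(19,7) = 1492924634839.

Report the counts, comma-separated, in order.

@20  (20,3):193448101·3+262143→580606446, (20,4):11259666950·4+193448101→45232115901, (20,5):147589284710·5+11259666950→749206090500, (20,6):693081601779·6+147589284710→4306078895384, (20,7):1492924634839·7+693081601779→11143554045652
@21  (21,4):45232115901·4+580606446→181509070050, (21,5):749206090500·5+45232115901→3791262568401, (21,6):4306078895384·6+749206090500→26585679462804, (21,7):11143554045652·7+4306078895384→82310957214948
Read S(21,4) = 181509070050, S(21,5) = 3791262568401, S(21,6) = 26585679462804, S(21,7) = 82310957214948.

181509070050, 3791262568401, 26585679462804, 82310957214948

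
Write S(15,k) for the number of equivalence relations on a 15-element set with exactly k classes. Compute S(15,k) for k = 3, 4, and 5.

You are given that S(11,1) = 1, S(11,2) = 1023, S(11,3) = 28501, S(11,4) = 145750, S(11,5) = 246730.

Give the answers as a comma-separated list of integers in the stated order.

2375101, 42355950, 210766920

row 12: T[12][1]=1·1+0=1  T[12][2]=2·1023+1=2047  T[12][3]=3·28501+1023=86526  T[12][4]=4·145750+28501=611501  T[12][5]=5·246730+145750=1379400
row 13: T[13][1]=1·1+0=1  T[13][2]=2·2047+1=4095  T[13][3]=3·86526+2047=261625  T[13][4]=4·611501+86526=2532530  T[13][5]=5·1379400+611501=7508501
row 14: T[14][2]=2·4095+1=8191  T[14][3]=3·261625+4095=788970  T[14][4]=4·2532530+261625=10391745  T[14][5]=5·7508501+2532530=40075035
row 15: T[15][3]=3·788970+8191=2375101  T[15][4]=4·10391745+788970=42355950  T[15][5]=5·40075035+10391745=210766920
Read S(15,3) = 2375101, S(15,4) = 42355950, S(15,5) = 210766920.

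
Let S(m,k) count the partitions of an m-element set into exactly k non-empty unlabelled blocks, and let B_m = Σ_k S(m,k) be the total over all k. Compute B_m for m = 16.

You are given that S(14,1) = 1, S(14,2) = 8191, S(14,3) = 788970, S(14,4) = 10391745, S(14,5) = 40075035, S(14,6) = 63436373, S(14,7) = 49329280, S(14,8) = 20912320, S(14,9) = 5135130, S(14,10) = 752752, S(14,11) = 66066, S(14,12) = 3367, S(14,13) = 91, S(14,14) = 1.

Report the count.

10480142147

@15  (15,1):1·1+0→1, (15,2):8191·2+1→16383, (15,3):788970·3+8191→2375101, (15,4):10391745·4+788970→42355950, (15,5):40075035·5+10391745→210766920, (15,6):63436373·6+40075035→420693273, (15,7):49329280·7+63436373→408741333, (15,8):20912320·8+49329280→216627840, (15,9):5135130·9+20912320→67128490, (15,10):752752·10+5135130→12662650, (15,11):66066·11+752752→1479478, (15,12):3367·12+66066→106470, (15,13):91·13+3367→4550, (15,14):1·14+91→105, (15,15):0·15+1→1
@16  (16,1):1·1+0→1, (16,2):16383·2+1→32767, (16,3):2375101·3+16383→7141686, (16,4):42355950·4+2375101→171798901, (16,5):210766920·5+42355950→1096190550, (16,6):420693273·6+210766920→2734926558, (16,7):408741333·7+420693273→3281882604, (16,8):216627840·8+408741333→2141764053, (16,9):67128490·9+216627840→820784250, (16,10):12662650·10+67128490→193754990, (16,11):1479478·11+12662650→28936908, (16,12):106470·12+1479478→2757118, (16,13):4550·13+106470→165620, (16,14):105·14+4550→6020, (16,15):1·15+105→120, (16,16):0·16+1→1
B_16 = ΣS(16,k) = 1+32767+7141686+171798901+1096190550+2734926558+3281882604+2141764053+820784250+193754990+28936908+2757118+165620+6020+120+1 = 10480142147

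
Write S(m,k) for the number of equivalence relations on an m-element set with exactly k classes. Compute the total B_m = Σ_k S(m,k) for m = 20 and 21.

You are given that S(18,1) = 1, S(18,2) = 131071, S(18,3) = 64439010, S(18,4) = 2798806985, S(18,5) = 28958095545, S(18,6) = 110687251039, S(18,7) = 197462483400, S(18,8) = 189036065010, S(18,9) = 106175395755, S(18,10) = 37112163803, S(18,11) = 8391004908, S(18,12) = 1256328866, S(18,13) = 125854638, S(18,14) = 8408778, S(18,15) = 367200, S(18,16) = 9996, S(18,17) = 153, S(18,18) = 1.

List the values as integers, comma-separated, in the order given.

51724158235372, 474869816156751

[19] T[19,1]:1*1+0=1 · T[19,2]:2*131071+1=262143 · T[19,3]:3*64439010+131071=193448101 · T[19,4]:4*2798806985+64439010=11259666950 · T[19,5]:5*28958095545+2798806985=147589284710 · T[19,6]:6*110687251039+28958095545=693081601779 · T[19,7]:7*197462483400+110687251039=1492924634839 · T[19,8]:8*189036065010+197462483400=1709751003480 · T[19,9]:9*106175395755+189036065010=1144614626805 · T[19,10]:10*37112163803+106175395755=477297033785 · T[19,11]:11*8391004908+37112163803=129413217791 · T[19,12]:12*1256328866+8391004908=23466951300 · T[19,13]:13*125854638+1256328866=2892439160 · T[19,14]:14*8408778+125854638=243577530 · T[19,15]:15*367200+8408778=13916778 · T[19,16]:16*9996+367200=527136 · T[19,17]:17*153+9996=12597 · T[19,18]:18*1+153=171 · T[19,19]:19*0+1=1
[20] T[20,1]:1*1+0=1 · T[20,2]:2*262143+1=524287 · T[20,3]:3*193448101+262143=580606446 · T[20,4]:4*11259666950+193448101=45232115901 · T[20,5]:5*147589284710+11259666950=749206090500 · T[20,6]:6*693081601779+147589284710=4306078895384 · T[20,7]:7*1492924634839+693081601779=11143554045652 · T[20,8]:8*1709751003480+1492924634839=15170932662679 · T[20,9]:9*1144614626805+1709751003480=12011282644725 · T[20,10]:10*477297033785+1144614626805=5917584964655 · T[20,11]:11*129413217791+477297033785=1900842429486 · T[20,12]:12*23466951300+129413217791=411016633391 · T[20,13]:13*2892439160+23466951300=61068660380 · T[20,14]:14*243577530+2892439160=6302524580 · T[20,15]:15*13916778+243577530=452329200 · T[20,16]:16*527136+13916778=22350954 · T[20,17]:17*12597+527136=741285 · T[20,18]:18*171+12597=15675 · T[20,19]:19*1+171=190 · T[20,20]:20*0+1=1
[21] T[21,1]:1*1+0=1 · T[21,2]:2*524287+1=1048575 · T[21,3]:3*580606446+524287=1742343625 · T[21,4]:4*45232115901+580606446=181509070050 · T[21,5]:5*749206090500+45232115901=3791262568401 · T[21,6]:6*4306078895384+749206090500=26585679462804 · T[21,7]:7*11143554045652+4306078895384=82310957214948 · T[21,8]:8*15170932662679+11143554045652=132511015347084 · T[21,9]:9*12011282644725+15170932662679=123272476465204 · T[21,10]:10*5917584964655+12011282644725=71187132291275 · T[21,11]:11*1900842429486+5917584964655=26826851689001 · T[21,12]:12*411016633391+1900842429486=6833042030178 · T[21,13]:13*61068660380+411016633391=1204909218331 · T[21,14]:14*6302524580+61068660380=149304004500 · T[21,15]:15*452329200+6302524580=13087462580 · T[21,16]:16*22350954+452329200=809944464 · T[21,17]:17*741285+22350954=34952799 · T[21,18]:18*15675+741285=1023435 · T[21,19]:19*190+15675=19285 · T[21,20]:20*1+190=210 · T[21,21]:21*0+1=1
B_20 = ΣS(20,k) = 1+524287+580606446+45232115901+749206090500+4306078895384+11143554045652+15170932662679+12011282644725+5917584964655+1900842429486+411016633391+61068660380+6302524580+452329200+22350954+741285+15675+190+1 = 51724158235372
B_21 = ΣS(21,k) = 1+1048575+1742343625+181509070050+3791262568401+26585679462804+82310957214948+132511015347084+123272476465204+71187132291275+26826851689001+6833042030178+1204909218331+149304004500+13087462580+809944464+34952799+1023435+19285+210+1 = 474869816156751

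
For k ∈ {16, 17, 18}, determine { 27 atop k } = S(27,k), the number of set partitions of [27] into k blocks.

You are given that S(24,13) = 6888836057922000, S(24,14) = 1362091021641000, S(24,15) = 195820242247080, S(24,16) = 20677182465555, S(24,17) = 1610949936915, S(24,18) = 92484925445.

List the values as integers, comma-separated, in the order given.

294063066070824960, 35569317763922670, 3270191625210510

row 25: T[25][14]=14·1362091021641000+6888836057922000=25958110360896000  T[25][15]=15·195820242247080+1362091021641000=4299394655347200  T[25][16]=16·20677182465555+195820242247080=526655161695960  T[25][17]=17·1610949936915+20677182465555=48063331393110  T[25][18]=18·92484925445+1610949936915=3275678594925
row 26: T[26][15]=15·4299394655347200+25958110360896000=90449030191104000  T[26][16]=16·526655161695960+4299394655347200=12725877242482560  T[26][17]=17·48063331393110+526655161695960=1343731795378830  T[26][18]=18·3275678594925+48063331393110=107025546101760
row 27: T[27][16]=16·12725877242482560+90449030191104000=294063066070824960  T[27][17]=17·1343731795378830+12725877242482560=35569317763922670  T[27][18]=18·107025546101760+1343731795378830=3270191625210510
Read S(27,16) = 294063066070824960, S(27,17) = 35569317763922670, S(27,18) = 3270191625210510.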